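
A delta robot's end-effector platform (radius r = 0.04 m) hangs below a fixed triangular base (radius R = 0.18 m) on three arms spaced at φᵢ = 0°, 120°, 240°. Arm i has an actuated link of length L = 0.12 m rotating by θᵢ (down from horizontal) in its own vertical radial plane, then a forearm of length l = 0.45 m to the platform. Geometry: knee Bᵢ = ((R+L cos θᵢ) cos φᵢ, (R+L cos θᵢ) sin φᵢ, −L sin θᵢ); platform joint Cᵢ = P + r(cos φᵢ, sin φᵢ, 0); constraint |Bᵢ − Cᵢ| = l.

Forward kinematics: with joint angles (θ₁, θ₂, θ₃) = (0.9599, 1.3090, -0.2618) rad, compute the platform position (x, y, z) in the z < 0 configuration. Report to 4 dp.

arm 1 at φ=0.0°: (R−r)+L cos θ1 = 0.2088;  S1 = (0.2088, 0.0000, -0.0983)
S2 = (0.1711·cos120.0°, 0.1711·sin120.0°, -0.1159) = (-0.0855, 0.1481, -0.1159)
arm 3 at φ=240.0°: (R−r)+L cos θ3 = 0.2559;  S3 = (-0.1280, -0.2216, 0.0311)
|S₂|²−|S₁|² = -0.0106;  |S₃|²−|S₁|² = 0.0132
linear system: -0.5887x+0.2963y = -0.0106−-0.0352z; -0.6736x+-0.4433y = 0.0132−0.2587z
Cramer: x(z) = 0.0017+0.1325z;  y(z) = -0.0323+0.3823z
into |P−S₁|² = l²: 1.1637z² + 0.1170z + -0.1489 = 0;  Δ = 0.7067;  z = -0.4115 or 0.3109 → z<0 root = -0.4115
x = -0.0528, y = -0.1896

(-0.0528, -0.1896, -0.4115)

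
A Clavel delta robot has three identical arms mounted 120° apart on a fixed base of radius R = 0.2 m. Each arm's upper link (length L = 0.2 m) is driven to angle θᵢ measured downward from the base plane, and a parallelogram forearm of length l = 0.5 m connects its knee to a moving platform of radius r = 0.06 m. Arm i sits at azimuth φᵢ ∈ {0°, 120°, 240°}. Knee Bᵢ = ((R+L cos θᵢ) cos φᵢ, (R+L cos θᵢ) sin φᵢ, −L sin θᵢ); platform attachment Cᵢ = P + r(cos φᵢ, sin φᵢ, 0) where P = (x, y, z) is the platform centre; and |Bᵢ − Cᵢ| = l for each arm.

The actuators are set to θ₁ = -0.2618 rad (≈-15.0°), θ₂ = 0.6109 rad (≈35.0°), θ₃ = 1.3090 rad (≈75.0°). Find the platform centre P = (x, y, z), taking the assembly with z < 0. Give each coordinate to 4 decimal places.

(0.2285, 0.1424, -0.4159)

arm 1 at φ=0.0°: ρ1 = 0.3332;  S1 = (0.3332, 0.0000, 0.0518)
S2 = (0.3038·cos120.0°, 0.3038·sin120.0°, -0.1147) = (-0.1519, 0.2631, -0.1147)
S3 = (0.1918·cos240.0°, 0.1918·sin240.0°, -0.1932) = (-0.0959, -0.1661, -0.1932)
|S₂|²−|S₁|² = -0.0082;  |S₃|²−|S₁|² = -0.0396
plane₁₂: -0.9702x+0.5262y+-0.3330z = -0.0082
Cramer: x(z) = 0.0305-0.4761z;  y(z) = 0.0405-0.2450z
quadratic in z: (1.2867)z²+(0.1649)z+(-0.1540)=0, √Δ=0.9055 → z ∈ {-0.4159, 0.2878}; z = -0.4159 (taking z<0)
x = 0.2285, y = 0.1424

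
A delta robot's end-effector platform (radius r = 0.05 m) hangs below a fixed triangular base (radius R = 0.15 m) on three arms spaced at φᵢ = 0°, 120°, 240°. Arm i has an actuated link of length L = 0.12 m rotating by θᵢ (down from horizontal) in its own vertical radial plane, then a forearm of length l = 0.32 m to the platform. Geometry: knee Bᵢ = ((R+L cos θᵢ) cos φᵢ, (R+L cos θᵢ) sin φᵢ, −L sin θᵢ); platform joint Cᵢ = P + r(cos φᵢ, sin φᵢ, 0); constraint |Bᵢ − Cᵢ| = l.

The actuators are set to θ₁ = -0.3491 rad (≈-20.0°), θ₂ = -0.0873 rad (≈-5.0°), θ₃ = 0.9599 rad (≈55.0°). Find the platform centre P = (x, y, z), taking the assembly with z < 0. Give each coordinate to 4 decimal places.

(0.0764, 0.0959, -0.2321)

arm 1 at φ=0.0°: (R−r)+L cos θ1 = 0.2128;  O1 = (0.2128, 0.0000, 0.0410)
φ2=120.0°: virtual centre (-0.1098, 0.1901, 0.0105), radius l
O3 = (0.1688·cos240.0°, 0.1688·sin240.0°, -0.0983) = (-0.0844, -0.1462, -0.0983)
eliminate P² terms by subtracting sphere 1 from 2 and 3
plane₁₂: -0.6451x+0.3803y+-0.0612z = 0.0014
det = 0.4146;  x = 0.0071+-0.2987z,  y = 0.0156+-0.3459z
quadratic in z: (1.2089)z²+(0.0300)z+(-0.0582)=0, √Δ=0.5312 → z ∈ {-0.2321, 0.2073}; z = -0.2321 (taking z<0)
x = 0.0764, y = 0.0959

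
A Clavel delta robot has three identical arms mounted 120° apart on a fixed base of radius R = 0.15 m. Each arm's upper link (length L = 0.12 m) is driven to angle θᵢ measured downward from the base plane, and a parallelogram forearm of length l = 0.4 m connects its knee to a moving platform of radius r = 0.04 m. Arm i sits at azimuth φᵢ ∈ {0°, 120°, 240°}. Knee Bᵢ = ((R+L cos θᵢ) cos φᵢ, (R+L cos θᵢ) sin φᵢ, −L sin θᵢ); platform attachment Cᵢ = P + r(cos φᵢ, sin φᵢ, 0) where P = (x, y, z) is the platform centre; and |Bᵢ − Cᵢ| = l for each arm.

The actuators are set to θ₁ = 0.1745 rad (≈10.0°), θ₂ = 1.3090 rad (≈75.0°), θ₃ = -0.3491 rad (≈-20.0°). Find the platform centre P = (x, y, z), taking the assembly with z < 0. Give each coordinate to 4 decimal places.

arm 1 at φ=0.0°: e+L cos θ1 = 0.2282;  S1 = (0.2282, 0.0000, -0.0208)
arm 2 at φ=120.0°: e+L cos θ2 = 0.1411;  S2 = (-0.0705, 0.1222, -0.1159)
S3 = (0.2228·cos240.0°, 0.2228·sin240.0°, 0.0410) = (-0.1114, -0.1929, 0.0410)
eliminate P² terms by subtracting sphere 1 from 2 and 3
plane₁₂: -0.5974x+0.2443y+-0.1902z = -0.0192
det = 0.3964;  x = 0.0194+-0.1088z,  y = -0.0310+0.5123z
quadratic in z: (1.2743)z²+(0.0553)z+(-0.1150)=0, √Δ=0.7676 → z ∈ {-0.3229, 0.2795}; z = -0.3229 (taking z<0)
x = 0.0545, y = -0.1965

(0.0545, -0.1965, -0.3229)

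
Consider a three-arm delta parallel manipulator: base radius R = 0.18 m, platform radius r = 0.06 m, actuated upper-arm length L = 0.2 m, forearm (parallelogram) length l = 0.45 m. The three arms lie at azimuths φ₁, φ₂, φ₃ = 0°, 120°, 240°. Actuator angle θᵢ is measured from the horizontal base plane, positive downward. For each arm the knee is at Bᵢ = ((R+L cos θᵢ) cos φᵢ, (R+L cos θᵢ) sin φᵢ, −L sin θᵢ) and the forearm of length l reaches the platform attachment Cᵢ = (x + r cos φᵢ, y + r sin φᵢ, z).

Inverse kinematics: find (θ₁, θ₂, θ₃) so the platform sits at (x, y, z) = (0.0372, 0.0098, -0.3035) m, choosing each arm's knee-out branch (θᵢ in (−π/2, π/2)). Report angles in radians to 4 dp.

θ₁ = -0.2620, θ₂ = -0.0003, θ₃ = 0.0875

arm 1 (φ=0.0°): x'=0.0372, y'=0.0098
  A cos θ + B sin θ = C:  0.0828·cos θ + -0.3035·sin θ = 0.1586
  √(A²+B²)=0.3146;  θ1 = -1.3045+1.0424 ≈ -0.2620
rotate P by −φ2: (-0.0101, -0.0371, -0.3035)
  A=0.1301, B=-0.3035, C=(l²−L²−A²−y'²−z²)/(2L)=0.1302
  √(A²+B²)=0.3302;  θ2 = -1.1658+1.1655 ≈ -0.0003
rotate P by −φ3: (-0.0271, 0.0273, -0.3035)
  e−x'=0.1471;  (l²−L²−(e−x')²−y'²−z²)/2L = 0.1200
  γ=atan2(-0.3035,0.1471)=-1.1195;  ψ=arccos(0.3559)=1.2070;  θ3=γ+ψ≈0.0875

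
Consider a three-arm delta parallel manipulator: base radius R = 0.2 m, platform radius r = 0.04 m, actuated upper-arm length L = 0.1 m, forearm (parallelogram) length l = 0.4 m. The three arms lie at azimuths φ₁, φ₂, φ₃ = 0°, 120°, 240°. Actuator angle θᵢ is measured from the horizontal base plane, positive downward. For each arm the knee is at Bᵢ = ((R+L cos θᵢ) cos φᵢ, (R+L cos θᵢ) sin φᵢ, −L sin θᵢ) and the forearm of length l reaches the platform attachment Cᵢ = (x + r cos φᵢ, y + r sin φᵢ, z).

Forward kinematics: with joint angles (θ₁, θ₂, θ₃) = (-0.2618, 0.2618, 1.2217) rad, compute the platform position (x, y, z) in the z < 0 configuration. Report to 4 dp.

(0.0967, 0.0907, -0.3294)

O1 = (0.2566·cos0.0°, 0.2566·sin0.0°, 0.0259) = (0.2566, 0.0000, 0.0259)
O2 = (0.2566·cos120.0°, 0.2566·sin120.0°, -0.0259) = (-0.1283, 0.2222, -0.0259)
arm 3 at φ=240.0°: e+L cos θ3 = 0.1942;  O3 = (-0.0971, -0.1682, -0.0940)
eliminate P² terms by subtracting sphere 1 from 2 and 3
plane₁₂: -0.7698x+0.4444y+-0.1035z = 0.0000
det = 0.5733;  x = 0.0155+-0.2466z,  y = 0.0268+-0.1941z
into |P−O₁|² = l²: 1.0985z² + 0.0567z + -0.1005 = 0;  Δ = 0.4447;  z = -0.3294 or 0.2777 → z<0 root = -0.3294
x = 0.0967, y = 0.0907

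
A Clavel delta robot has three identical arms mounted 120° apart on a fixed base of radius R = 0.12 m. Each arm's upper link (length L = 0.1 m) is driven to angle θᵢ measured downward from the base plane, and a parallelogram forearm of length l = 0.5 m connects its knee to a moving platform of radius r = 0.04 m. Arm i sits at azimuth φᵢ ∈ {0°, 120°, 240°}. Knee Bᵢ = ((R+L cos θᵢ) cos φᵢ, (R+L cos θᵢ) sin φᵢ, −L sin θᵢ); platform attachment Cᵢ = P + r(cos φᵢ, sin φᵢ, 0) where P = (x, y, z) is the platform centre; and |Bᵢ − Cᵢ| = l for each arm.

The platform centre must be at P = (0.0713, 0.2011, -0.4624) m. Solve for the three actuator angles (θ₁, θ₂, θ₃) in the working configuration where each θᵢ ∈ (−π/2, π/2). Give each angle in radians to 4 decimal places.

θ₁ = 0.1744, θ₂ = -0.0875, θ₃ = 1.1343

φ1=0.0° → target in arm frame (0.0713, 0.2011)
  e−x'=0.0087;  (l²−L²−(e−x')²−y'²−z²)/2L = -0.0717
  γ=atan2(-0.4624,0.0087)=-1.5520;  ψ=arccos(-0.1549)=1.7264;  θ1=γ+ψ≈0.1744
rotate P by −φ2: (0.1385, -0.1623, -0.4624)
  A cos θ + B sin θ = C:  -0.0585·cos θ + -0.4624·sin θ = -0.0179
  γ=atan2(-0.4624,-0.0585)=-1.6967;  ψ=arccos(-0.0384)=1.6092;  θ2=γ+ψ≈-0.0875
arm 3 (φ=240.0°): x'=-0.2098, y'=-0.0388
  A cos θ + B sin θ = C:  0.2898·cos θ + -0.4624·sin θ = -0.2965
  θ3 = atan2(B,A) + arccos(C/0.5457) = 1.1343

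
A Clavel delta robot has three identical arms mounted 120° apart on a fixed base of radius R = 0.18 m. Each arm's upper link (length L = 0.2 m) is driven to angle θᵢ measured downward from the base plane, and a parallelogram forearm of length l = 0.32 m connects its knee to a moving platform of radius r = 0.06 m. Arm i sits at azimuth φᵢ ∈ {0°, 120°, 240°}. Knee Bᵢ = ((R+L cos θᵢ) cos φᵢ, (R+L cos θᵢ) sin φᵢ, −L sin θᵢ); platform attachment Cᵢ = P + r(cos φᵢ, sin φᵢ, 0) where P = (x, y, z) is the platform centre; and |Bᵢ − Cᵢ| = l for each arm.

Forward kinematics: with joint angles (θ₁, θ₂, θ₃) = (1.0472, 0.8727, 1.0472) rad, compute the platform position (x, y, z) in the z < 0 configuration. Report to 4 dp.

φ1=0.0°: virtual centre (0.2200, 0.0000, -0.1732), radius l
O2 = (0.2486·cos120.0°, 0.2486·sin120.0°, -0.1532) = (-0.1243, 0.2153, -0.1532)
O3 = (0.2200·cos240.0°, 0.2200·sin240.0°, -0.1732) = (-0.1100, -0.1905, -0.1732)
subtract pairs → two planes through P
plane₁₂: -0.6886x+0.4305y+0.0400z = 0.0069
det = 0.5465;  x = -0.0048+0.0279z,  y = 0.0083+-0.0483z
into |P−O₁|² = l²: 1.0031z² + 0.3331z + -0.0218 = 0;  Δ = 0.1984;  z = -0.3881 or 0.0560 → z<0 root = -0.3881
x = -0.0156, y = 0.0270

(-0.0156, 0.0270, -0.3881)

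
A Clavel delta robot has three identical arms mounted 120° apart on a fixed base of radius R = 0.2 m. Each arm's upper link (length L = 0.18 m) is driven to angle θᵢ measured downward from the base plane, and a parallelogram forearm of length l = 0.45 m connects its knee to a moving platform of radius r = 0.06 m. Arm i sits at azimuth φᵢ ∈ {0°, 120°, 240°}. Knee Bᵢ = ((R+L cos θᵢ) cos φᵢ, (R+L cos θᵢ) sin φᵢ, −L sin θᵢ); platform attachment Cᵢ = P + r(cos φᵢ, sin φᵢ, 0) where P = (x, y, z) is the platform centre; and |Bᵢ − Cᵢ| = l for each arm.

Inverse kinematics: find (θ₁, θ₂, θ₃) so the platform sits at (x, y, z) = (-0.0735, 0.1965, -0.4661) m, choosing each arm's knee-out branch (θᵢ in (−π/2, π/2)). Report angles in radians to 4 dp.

rotate P by −φ1: (-0.0735, 0.1965, -0.4661)
  e−x'=0.2135;  (l²−L²−(e−x')²−y'²−z²)/2L = -0.3648
  θ1 = atan2(B,A) + arccos(C/0.5127) = 1.2214
arm 2 (φ=120.0°): x'=0.2069, y'=-0.0346
  A cos θ + B sin θ = C:  -0.0669·cos θ + -0.4661·sin θ = -0.1467
  √(A²+B²)=0.4709;  θ2 = -1.7134+1.8877 ≈ 0.1743
arm 3 (φ=240.0°): x'=-0.1334, y'=-0.1619
  e−x'=0.2734;  (l²−L²−(e−x')²−y'²−z²)/2L = -0.4115
  γ=atan2(-0.4661,0.2734)=-1.0403;  ψ=arccos(-0.7614)=2.4363;  θ3=γ+ψ≈1.3960

θ₁ = 1.2214, θ₂ = 0.1743, θ₃ = 1.3960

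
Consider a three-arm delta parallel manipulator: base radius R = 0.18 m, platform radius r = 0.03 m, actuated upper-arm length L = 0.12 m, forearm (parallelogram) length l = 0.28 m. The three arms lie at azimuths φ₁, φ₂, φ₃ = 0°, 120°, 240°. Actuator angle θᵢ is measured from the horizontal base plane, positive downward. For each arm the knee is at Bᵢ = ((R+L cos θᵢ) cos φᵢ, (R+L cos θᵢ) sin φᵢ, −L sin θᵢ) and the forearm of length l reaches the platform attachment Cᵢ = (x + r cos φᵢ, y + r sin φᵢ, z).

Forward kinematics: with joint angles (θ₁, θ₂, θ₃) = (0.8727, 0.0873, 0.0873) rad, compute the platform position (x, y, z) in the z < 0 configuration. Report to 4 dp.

S1 = (0.2271·cos0.0°, 0.2271·sin0.0°, -0.0919) = (0.2271, 0.0000, -0.0919)
φ2=120.0°: virtual centre (-0.1348, 0.2334, -0.0105), radius l
S3 = (0.2695·cos240.0°, 0.2695·sin240.0°, -0.0105) = (-0.1348, -0.2334, -0.0105)
subtract pairs → two planes through P
linear system: -0.7238x+0.4669y = 0.0127−0.1629z; -0.7238x+-0.4669y = 0.0127−0.1629z
det = 0.6758;  x = -0.0176+0.2251z,  y = 0.0000+0.0000z
sphere 1 gives Az²+Bz+C=0 with A=1.0507, B=0.0737, C=-0.0101;  B²−4AC=0.0477;  roots -0.1390, 0.0689;  negative root z = -0.1390
x = -0.0489, y = 0.0000

(-0.0489, 0.0000, -0.1390)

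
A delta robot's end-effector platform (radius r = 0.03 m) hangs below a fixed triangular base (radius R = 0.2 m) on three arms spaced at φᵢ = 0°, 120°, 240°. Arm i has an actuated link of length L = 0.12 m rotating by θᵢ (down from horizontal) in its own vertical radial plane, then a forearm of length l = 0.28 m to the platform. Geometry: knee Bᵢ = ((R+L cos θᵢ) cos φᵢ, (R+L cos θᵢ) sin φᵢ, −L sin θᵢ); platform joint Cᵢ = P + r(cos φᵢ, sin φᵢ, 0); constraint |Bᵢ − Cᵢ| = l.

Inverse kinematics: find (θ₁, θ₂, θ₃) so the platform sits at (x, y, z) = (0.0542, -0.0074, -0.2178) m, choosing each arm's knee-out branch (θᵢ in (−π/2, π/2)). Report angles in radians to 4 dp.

φ1=0.0° → target in arm frame (0.0542, -0.0074)
  A cos θ + B sin θ = C:  0.1158·cos θ + -0.2178·sin θ = 0.0129
  √(A²+B²)=0.2467;  θ1 = -1.0821+1.5184 ≈ 0.4363
rotate P by −φ2: (-0.0335, -0.0432, -0.2178)
  e−x'=0.2035;  (l²−L²−(e−x')²−y'²−z²)/2L = -0.1113
  √(A²+B²)=0.2981;  θ2 = -0.8193+1.9536 ≈ 1.1343
rotate P by −φ3: (-0.0207, 0.0506, -0.2178)
  A=0.1907, B=-0.2178, C=(l²−L²−A²−y'²−z²)/(2L)=-0.0932
  θ3 = atan2(B,A) + arccos(C/0.2895) = 1.0469

θ₁ = 0.4363, θ₂ = 1.1343, θ₃ = 1.0469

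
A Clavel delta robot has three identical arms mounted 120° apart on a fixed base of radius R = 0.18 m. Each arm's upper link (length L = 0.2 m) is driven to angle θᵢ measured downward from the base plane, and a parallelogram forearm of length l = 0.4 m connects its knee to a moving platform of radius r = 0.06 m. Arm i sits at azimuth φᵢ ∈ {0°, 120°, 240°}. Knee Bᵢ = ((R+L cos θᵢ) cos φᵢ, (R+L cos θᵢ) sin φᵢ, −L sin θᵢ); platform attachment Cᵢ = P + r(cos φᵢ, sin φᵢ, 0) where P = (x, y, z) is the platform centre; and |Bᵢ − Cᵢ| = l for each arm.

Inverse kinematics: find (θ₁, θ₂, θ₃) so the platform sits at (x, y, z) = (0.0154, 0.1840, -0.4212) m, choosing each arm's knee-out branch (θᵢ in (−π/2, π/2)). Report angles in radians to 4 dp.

rotate P by −φ1: (0.0154, 0.1840, -0.4212)
  e−x'=0.1046;  (l²−L²−(e−x')²−y'²−z²)/2L = -0.2555
  θ1 = atan2(B,A) + arccos(C/0.4340) = 0.8729
rotate P by −φ2: (0.1516, -0.1053, -0.4212)
  e−x'=-0.0316;  (l²−L²−(e−x')²−y'²−z²)/2L = -0.1738
  θ2 = atan2(B,A) + arccos(C/0.4224) = 0.3490
rotate P by −φ3: (-0.1670, -0.0787, -0.4212)
  e−x'=0.2870;  (l²−L²−(e−x')²−y'²−z²)/2L = -0.3650
  √(A²+B²)=0.5097;  θ3 = -0.9726+2.3689 ≈ 1.3963

θ₁ = 0.8729, θ₂ = 0.3490, θ₃ = 1.3963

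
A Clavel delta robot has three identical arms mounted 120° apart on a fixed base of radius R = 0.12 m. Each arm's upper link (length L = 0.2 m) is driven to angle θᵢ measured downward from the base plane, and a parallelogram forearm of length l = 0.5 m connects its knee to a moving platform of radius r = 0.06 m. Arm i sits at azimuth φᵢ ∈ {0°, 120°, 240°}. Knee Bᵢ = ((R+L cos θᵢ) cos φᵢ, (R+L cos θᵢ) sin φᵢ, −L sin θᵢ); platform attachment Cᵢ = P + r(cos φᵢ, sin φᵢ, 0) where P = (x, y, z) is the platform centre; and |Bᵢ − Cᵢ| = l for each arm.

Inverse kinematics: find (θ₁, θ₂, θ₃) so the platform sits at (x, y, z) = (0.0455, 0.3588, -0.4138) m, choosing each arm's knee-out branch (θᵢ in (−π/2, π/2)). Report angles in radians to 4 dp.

rotate P by −φ1: (0.0455, 0.3588, -0.4138)
  e−x'=0.0145;  (l²−L²−(e−x')²−y'²−z²)/2L = -0.2254
  θ1 = atan2(B,A) + arccos(C/0.4141) = 0.6108
φ2=120.0° → target in arm frame (0.2880, -0.2188)
  A cos θ + B sin θ = C:  -0.2280·cos θ + -0.4138·sin θ = -0.1527
  γ=atan2(-0.4138,-0.2280)=-2.0744;  ψ=arccos(-0.3232)=1.8999;  θ2=γ+ψ≈-0.1744
rotate P by −φ3: (-0.3335, -0.1400, -0.4138)
  A cos θ + B sin θ = C:  0.3935·cos θ + -0.4138·sin θ = -0.3391
  θ3 = atan2(B,A) + arccos(C/0.5710) = 1.3962

θ₁ = 0.6108, θ₂ = -0.1744, θ₃ = 1.3962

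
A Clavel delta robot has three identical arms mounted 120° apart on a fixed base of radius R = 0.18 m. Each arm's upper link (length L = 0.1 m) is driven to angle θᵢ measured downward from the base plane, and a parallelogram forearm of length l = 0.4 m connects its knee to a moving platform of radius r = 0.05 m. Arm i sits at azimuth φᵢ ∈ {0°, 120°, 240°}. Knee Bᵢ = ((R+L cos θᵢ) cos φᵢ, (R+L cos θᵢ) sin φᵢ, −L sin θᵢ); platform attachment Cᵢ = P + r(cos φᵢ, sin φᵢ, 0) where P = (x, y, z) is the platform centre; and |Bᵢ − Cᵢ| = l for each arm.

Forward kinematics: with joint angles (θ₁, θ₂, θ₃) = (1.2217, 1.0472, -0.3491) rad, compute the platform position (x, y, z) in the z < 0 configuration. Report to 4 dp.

φ1=0.0°: virtual centre (0.1642, 0.0000, -0.0940), radius l
φ2=120.0°: virtual centre (-0.0900, 0.1559, -0.0866), radius l
O3 = (0.2240·cos240.0°, 0.2240·sin240.0°, 0.0342) = (-0.1120, -0.1940, 0.0342)
|O₂|²−|O₁|² = 0.0041;  |O₃|²−|O₁|² = 0.0155
linear system: -0.5084x+0.3118y = 0.0041−0.0147z; -0.5524x+-0.3879y = 0.0155−0.2563z
det = 0.3694;  x = -0.0174+0.2318z,  y = -0.0152+0.3308z
into |P−O₁|² = l²: 1.1631z² + 0.0936z + -0.1179 = 0;  Δ = 0.5575;  z = -0.3612 or 0.2807 → z<0 root = -0.3612
x = -0.1012, y = -0.1347

(-0.1012, -0.1347, -0.3612)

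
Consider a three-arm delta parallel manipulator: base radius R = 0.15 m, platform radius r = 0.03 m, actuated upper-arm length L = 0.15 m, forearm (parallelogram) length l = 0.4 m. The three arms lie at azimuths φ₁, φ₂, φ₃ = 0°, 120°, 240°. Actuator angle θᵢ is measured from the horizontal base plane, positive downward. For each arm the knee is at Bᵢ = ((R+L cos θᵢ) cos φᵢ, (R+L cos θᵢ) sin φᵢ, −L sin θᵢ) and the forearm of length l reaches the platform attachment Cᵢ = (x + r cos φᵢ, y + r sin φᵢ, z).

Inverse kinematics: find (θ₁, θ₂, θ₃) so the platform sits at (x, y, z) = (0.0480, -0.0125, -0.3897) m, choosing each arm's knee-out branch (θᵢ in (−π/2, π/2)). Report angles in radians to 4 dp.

θ₁ = 0.3492, θ₂ = 0.6983, θ₃ = 0.6114

arm 1 (φ=0.0°): x'=0.0480, y'=-0.0125
  A cos θ + B sin θ = C:  0.0720·cos θ + -0.3897·sin θ = -0.0657
  √(A²+B²)=0.3963;  θ1 = -1.3881+1.7373 ≈ 0.3492
φ2=120.0° → target in arm frame (-0.0348, -0.0353)
  A cos θ + B sin θ = C:  0.1548·cos θ + -0.3897·sin θ = -0.1319
  θ2 = atan2(B,A) + arccos(C/0.4193) = 0.6983
φ3=240.0° → target in arm frame (-0.0132, 0.0478)
  A=0.1332, B=-0.3897, C=(l²−L²−A²−y'²−z²)/(2L)=-0.1146
  √(A²+B²)=0.4118;  θ3 = -1.2415+1.8529 ≈ 0.6114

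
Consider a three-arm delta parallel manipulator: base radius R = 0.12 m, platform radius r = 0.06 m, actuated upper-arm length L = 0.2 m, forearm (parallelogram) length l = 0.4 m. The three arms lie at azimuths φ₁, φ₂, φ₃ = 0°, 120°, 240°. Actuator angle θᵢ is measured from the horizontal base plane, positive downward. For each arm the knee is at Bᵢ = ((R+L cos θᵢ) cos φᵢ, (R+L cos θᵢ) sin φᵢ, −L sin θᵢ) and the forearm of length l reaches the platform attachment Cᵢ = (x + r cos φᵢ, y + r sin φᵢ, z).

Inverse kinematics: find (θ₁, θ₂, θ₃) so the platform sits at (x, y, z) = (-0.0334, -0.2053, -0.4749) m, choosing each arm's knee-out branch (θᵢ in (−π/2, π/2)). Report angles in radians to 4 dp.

θ₁ = 1.1347, θ₂ = 1.3963, θ₃ = 0.4364

arm 1 (φ=0.0°): x'=-0.0334, y'=-0.2053
  e−x'=0.0934;  (l²−L²−(e−x')²−y'²−z²)/2L = -0.3910
  γ=atan2(-0.4749,0.0934)=-1.3766;  ψ=arccos(-0.8079)=2.5113;  θ1=γ+ψ≈1.1347
rotate P by −φ2: (-0.1611, 0.1316, -0.4749)
  A cos θ + B sin θ = C:  0.2211·cos θ + -0.4749·sin θ = -0.4293
  √(A²+B²)=0.5238;  θ2 = -1.1351+2.5314 ≈ 1.3963
φ3=240.0° → target in arm frame (0.1945, 0.0737)
  A=-0.1345, B=-0.4749, C=(l²−L²−A²−y'²−z²)/(2L)=-0.3226
  √(A²+B²)=0.4936;  θ3 = -1.8468+2.2832 ≈ 0.4364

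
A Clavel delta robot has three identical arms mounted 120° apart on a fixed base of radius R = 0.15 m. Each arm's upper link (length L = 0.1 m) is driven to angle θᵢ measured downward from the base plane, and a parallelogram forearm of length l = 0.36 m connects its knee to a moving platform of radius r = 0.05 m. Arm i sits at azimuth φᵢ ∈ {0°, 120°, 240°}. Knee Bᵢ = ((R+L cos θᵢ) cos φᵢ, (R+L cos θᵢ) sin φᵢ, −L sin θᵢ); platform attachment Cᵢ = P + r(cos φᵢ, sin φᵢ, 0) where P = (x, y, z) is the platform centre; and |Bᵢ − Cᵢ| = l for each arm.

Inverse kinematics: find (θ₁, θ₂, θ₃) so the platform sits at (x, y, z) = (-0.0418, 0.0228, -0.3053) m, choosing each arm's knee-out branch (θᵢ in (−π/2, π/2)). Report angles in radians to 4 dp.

φ1=0.0° → target in arm frame (-0.0418, 0.0228)
  e−x'=0.1418;  (l²−L²−(e−x')²−y'²−z²)/2L = 0.0288
  γ=atan2(-0.3053,0.1418)=-1.1360;  ψ=arccos(0.0856)=1.4851;  θ1=γ+ψ≈0.3491
arm 2 (φ=120.0°): x'=0.0406, y'=0.0248
  e−x'=0.0594;  (l²−L²−(e−x')²−y'²−z²)/2L = 0.1113
  θ2 = atan2(B,A) + arccos(C/0.3110) = -0.1739
rotate P by −φ3: (0.0012, -0.0476, -0.3053)
  A cos θ + B sin θ = C:  0.0988·cos θ + -0.3053·sin θ = 0.0718
  √(A²+B²)=0.3209;  θ3 = -1.2577+1.3452 ≈ 0.0875

θ₁ = 0.3491, θ₂ = -0.1739, θ₃ = 0.0875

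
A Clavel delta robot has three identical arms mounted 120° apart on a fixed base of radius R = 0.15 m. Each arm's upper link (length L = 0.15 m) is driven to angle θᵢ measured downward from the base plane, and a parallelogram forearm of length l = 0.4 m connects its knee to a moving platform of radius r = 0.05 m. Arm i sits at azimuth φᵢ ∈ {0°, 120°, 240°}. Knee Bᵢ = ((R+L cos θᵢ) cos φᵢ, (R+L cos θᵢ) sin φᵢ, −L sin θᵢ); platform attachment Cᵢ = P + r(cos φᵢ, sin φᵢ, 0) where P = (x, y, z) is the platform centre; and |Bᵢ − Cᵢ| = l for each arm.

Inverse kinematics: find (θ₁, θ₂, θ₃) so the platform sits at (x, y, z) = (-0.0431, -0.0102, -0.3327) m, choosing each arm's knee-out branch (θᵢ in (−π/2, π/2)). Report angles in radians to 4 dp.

θ₁ = 0.3488, θ₂ = 0.0872, θ₃ = -0.0004

φ1=0.0° → target in arm frame (-0.0431, -0.0102)
  e−x'=0.1431;  (l²−L²−(e−x')²−y'²−z²)/2L = 0.0208
  √(A²+B²)=0.3622;  θ1 = -1.1646+1.5134 ≈ 0.3488
arm 2 (φ=120.0°): x'=0.0127, y'=0.0424
  A cos θ + B sin θ = C:  0.0873·cos θ + -0.3327·sin θ = 0.0580
  γ=atan2(-0.3327,0.0873)=-1.3142;  ψ=arccos(0.1686)=1.4014;  θ2=γ+ψ≈0.0872
arm 3 (φ=240.0°): x'=0.0304, y'=-0.0322
  e−x'=0.0696;  (l²−L²−(e−x')²−y'²−z²)/2L = 0.0698
  θ3 = atan2(B,A) + arccos(C/0.3399) = -0.0004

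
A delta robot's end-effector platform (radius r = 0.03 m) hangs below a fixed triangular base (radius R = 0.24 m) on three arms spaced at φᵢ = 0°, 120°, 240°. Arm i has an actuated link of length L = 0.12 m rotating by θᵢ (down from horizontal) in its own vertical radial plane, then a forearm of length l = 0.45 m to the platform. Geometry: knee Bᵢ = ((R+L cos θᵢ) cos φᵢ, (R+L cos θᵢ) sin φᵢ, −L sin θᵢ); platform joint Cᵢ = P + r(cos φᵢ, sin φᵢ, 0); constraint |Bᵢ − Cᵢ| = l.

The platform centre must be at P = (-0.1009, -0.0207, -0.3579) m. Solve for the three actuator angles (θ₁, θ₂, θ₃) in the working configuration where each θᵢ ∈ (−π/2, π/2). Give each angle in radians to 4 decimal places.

arm 1 (φ=0.0°): x'=-0.1009, y'=-0.0207
  A=0.3109, B=-0.3579, C=(l²−L²−A²−y'²−z²)/(2L)=-0.1545
  γ=atan2(-0.3579,0.3109)=-0.8556;  ψ=arccos(-0.3259)=1.9028;  θ1=γ+ψ≈1.0472
rotate P by −φ2: (0.0325, 0.0977, -0.3579)
  A=0.1775, B=-0.3579, C=(l²−L²−A²−y'²−z²)/(2L)=0.0790
  θ2 = atan2(B,A) + arccos(C/0.3995) = 0.2613
rotate P by −φ3: (0.0684, -0.0770, -0.3579)
  A cos θ + B sin θ = C:  0.1416·cos θ + -0.3579·sin θ = 0.1417
  θ3 = atan2(B,A) + arccos(C/0.3849) = -0.0003

θ₁ = 1.0472, θ₂ = 0.2613, θ₃ = -0.0003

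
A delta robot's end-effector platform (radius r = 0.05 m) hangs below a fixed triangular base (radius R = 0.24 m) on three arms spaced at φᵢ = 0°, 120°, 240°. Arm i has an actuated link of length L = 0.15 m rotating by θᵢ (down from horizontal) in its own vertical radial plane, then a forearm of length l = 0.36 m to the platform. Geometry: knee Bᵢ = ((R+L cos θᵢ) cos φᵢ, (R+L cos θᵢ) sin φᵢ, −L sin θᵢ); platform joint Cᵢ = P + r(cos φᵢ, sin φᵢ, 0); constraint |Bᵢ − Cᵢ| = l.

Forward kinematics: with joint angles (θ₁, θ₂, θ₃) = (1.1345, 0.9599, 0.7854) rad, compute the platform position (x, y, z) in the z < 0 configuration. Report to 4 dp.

S1 = (0.2534·cos0.0°, 0.2534·sin0.0°, -0.1359) = (0.2534, 0.0000, -0.1359)
arm 2 at φ=120.0°: (R−r)+L cos θ2 = 0.2760;  S2 = (-0.1380, 0.2391, -0.1229)
arm 3 at φ=240.0°: (R−r)+L cos θ3 = 0.2961;  S3 = (-0.1480, -0.2564, -0.1061)
eliminate P² terms by subtracting sphere 1 from 2 and 3
plane₁₂: -0.7828x+0.4781y+0.0262z = 0.0086
Cramer: x(z) = -0.0155+0.0535z;  y(z) = -0.0074+0.0328z
quadratic in z: (1.0039)z²+(0.2427)z+(-0.0388)=0, √Δ=0.4632 → z ∈ {-0.3515, 0.1098}; z = -0.3515 (taking z<0)
x = -0.0343, y = -0.0189

(-0.0343, -0.0189, -0.3515)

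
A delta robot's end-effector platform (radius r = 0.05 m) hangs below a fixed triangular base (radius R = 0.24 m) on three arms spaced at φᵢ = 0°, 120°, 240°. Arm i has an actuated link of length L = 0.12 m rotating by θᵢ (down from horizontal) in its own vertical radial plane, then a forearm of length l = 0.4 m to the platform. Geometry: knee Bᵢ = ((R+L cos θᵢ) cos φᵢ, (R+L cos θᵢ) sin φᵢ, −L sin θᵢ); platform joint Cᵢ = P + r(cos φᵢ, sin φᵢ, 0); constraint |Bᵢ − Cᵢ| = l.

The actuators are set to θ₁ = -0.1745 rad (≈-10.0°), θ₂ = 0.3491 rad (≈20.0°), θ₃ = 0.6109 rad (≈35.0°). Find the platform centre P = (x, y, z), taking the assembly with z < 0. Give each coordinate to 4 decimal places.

(0.0532, 0.0217, -0.2866)

S1 = (0.3082·cos0.0°, 0.3082·sin0.0°, 0.0208) = (0.3082, 0.0000, 0.0208)
S2 = (0.3028·cos120.0°, 0.3028·sin120.0°, -0.0410) = (-0.1514, 0.2622, -0.0410)
φ3=240.0°: virtual centre (-0.1441, -0.2497, -0.0688), radius l
eliminate P² terms by subtracting sphere 1 from 2 and 3
[-0.9191 0.5244 -0.1238]·P = -0.0021;  [-0.9047 -0.4993 -0.1793]·P = -0.0076
Cramer: x(z) = 0.0053-0.1670z;  y(z) = 0.0054-0.0566z
quadratic in z: (1.0311)z²+(0.0588)z+(-0.0678)=0, √Δ=0.5322 → z ∈ {-0.2866, 0.2295}; z = -0.2866 (taking z<0)
x = 0.0532, y = 0.0217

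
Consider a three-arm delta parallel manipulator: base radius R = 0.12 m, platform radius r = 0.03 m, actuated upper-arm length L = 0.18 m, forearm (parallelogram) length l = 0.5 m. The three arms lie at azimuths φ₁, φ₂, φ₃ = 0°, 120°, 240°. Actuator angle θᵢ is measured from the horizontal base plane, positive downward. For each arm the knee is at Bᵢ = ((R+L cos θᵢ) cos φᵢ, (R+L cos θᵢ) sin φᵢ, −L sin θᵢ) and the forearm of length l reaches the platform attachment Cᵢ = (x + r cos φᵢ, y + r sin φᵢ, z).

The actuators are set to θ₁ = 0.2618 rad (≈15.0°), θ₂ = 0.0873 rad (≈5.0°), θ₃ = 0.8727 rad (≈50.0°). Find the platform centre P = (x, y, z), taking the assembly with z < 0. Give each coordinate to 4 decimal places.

(0.0549, 0.1585, -0.4723)

φ1=0.0°: virtual centre (0.2639, 0.0000, -0.0466), radius l
arm 2 at φ=120.0°: (R−r)+L cos θ2 = 0.2693;  centre 2 = (-0.1347, 0.2332, -0.0157)
φ3=240.0°: virtual centre (-0.1028, -0.1781, -0.1379), radius l
|centre ₂|²−|centre ₁|² = 0.0010;  |centre ₃|²−|centre ₁|² = -0.0105
[-0.7970 0.4665 0.0618]·P = 0.0010;  [-0.7334 -0.3563 -0.1826]·P = -0.0105
Cramer: x(z) = 0.0072-0.1009z;  y(z) = 0.0145-0.3049z
quadratic in z: (1.1031)z²+(0.1361)z+(-0.1818)=0, √Δ=0.9058 → z ∈ {-0.4723, 0.3489}; z = -0.4723 (taking z<0)
x = 0.0549, y = 0.1585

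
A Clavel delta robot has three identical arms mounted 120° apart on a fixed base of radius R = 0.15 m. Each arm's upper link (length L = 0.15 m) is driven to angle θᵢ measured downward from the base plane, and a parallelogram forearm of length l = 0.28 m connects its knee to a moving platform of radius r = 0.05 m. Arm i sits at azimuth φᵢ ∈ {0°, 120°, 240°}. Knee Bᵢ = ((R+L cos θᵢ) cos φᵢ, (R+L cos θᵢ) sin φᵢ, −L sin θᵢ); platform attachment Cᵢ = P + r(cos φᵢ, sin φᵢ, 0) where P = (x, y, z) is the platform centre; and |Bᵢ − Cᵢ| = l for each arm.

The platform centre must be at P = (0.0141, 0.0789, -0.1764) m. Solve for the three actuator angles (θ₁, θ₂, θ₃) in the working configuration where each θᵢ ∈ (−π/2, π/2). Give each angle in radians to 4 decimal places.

θ₁ = 0.2621, θ₂ = -0.1742, θ₃ = 0.8726

rotate P by −φ1: (0.0141, 0.0789, -0.1764)
  e−x'=0.0859;  (l²−L²−(e−x')²−y'²−z²)/2L = 0.0373
  γ=atan2(-0.1764,0.0859)=-1.1176;  ψ=arccos(0.1899)=1.3797;  θ1=γ+ψ≈0.2621
rotate P by −φ2: (0.0613, -0.0517, -0.1764)
  e−x'=0.0387;  (l²−L²−(e−x')²−y'²−z²)/2L = 0.0687
  θ2 = atan2(B,A) + arccos(C/0.1806) = -0.1742
rotate P by −φ3: (-0.0754, -0.0272, -0.1764)
  A=0.1754, B=-0.1764, C=(l²−L²−A²−y'²−z²)/(2L)=-0.0224
  θ3 = atan2(B,A) + arccos(C/0.2487) = 0.8726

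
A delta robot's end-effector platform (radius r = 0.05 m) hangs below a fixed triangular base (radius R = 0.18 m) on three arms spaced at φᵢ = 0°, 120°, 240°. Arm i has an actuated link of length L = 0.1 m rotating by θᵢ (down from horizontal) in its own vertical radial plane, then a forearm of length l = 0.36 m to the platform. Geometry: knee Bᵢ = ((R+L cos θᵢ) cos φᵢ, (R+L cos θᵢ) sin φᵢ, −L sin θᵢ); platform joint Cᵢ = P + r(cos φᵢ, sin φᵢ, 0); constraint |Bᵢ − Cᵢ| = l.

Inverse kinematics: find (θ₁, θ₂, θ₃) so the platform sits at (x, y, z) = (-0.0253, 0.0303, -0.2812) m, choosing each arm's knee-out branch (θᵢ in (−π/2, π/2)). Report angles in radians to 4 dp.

θ₁ = 0.2611, θ₂ = -0.2623, θ₃ = 0.1742

rotate P by −φ1: (-0.0253, 0.0303, -0.2812)
  A=0.1553, B=-0.2812, C=(l²−L²−A²−y'²−z²)/(2L)=0.0775
  θ1 = atan2(B,A) + arccos(C/0.3212) = 0.2611
φ2=120.0° → target in arm frame (0.0389, 0.0068)
  e−x'=0.0911;  (l²−L²−(e−x')²−y'²−z²)/2L = 0.1609
  γ=atan2(-0.2812,0.0911)=-1.2575;  ψ=arccos(0.5443)=0.9952;  θ2=γ+ψ≈-0.2623
φ3=240.0° → target in arm frame (-0.0136, -0.0371)
  A cos θ + B sin θ = C:  0.1436·cos θ + -0.2812·sin θ = 0.0927
  γ=atan2(-0.2812,0.1436)=-1.0987;  ψ=arccos(0.2935)=1.2729;  θ3=γ+ψ≈0.1742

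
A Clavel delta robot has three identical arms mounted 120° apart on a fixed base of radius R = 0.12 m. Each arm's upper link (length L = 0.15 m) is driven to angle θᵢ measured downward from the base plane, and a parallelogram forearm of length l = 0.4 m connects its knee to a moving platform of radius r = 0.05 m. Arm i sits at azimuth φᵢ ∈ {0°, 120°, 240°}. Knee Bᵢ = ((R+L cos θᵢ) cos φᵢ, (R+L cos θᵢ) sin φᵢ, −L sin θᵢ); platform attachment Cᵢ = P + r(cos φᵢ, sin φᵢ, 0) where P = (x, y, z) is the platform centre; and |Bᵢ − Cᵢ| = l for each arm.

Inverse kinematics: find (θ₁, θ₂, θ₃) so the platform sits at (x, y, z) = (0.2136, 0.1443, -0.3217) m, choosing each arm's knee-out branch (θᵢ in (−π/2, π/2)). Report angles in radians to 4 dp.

θ₁ = -0.3494, θ₂ = 0.5237, θ₃ = 1.3090

rotate P by −φ1: (0.2136, 0.1443, -0.3217)
  A=-0.1436, B=-0.3217, C=(l²−L²−A²−y'²−z²)/(2L)=-0.0248
  θ1 = atan2(B,A) + arccos(C/0.3523) = -0.3494
φ2=120.0° → target in arm frame (0.0182, -0.2571)
  e−x'=0.0518;  (l²−L²−(e−x')²−y'²−z²)/2L = -0.1160
  γ=atan2(-0.3217,0.0518)=-1.4110;  ψ=arccos(-0.3559)=1.9347;  θ2=γ+ψ≈0.5237
rotate P by −φ3: (-0.2318, 0.1128, -0.3217)
  A cos θ + B sin θ = C:  0.3018·cos θ + -0.3217·sin θ = -0.2326
  θ3 = atan2(B,A) + arccos(C/0.4411) = 1.3090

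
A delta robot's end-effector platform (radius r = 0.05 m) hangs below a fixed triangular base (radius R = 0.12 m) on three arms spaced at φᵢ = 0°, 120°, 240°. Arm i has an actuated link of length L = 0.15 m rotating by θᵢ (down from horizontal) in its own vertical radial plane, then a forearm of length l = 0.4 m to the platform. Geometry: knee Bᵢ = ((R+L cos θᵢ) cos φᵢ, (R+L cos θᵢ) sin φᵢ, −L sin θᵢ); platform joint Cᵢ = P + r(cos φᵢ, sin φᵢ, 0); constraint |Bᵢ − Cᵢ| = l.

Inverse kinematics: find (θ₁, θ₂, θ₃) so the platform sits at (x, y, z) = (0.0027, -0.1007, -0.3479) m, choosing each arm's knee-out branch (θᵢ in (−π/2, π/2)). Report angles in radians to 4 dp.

θ₁ = 0.1742, θ₂ = 0.5235, θ₃ = -0.1745

φ1=0.0° → target in arm frame (0.0027, -0.1007)
  A cos θ + B sin θ = C:  0.0673·cos θ + -0.3479·sin θ = 0.0060
  θ1 = atan2(B,A) + arccos(C/0.3543) = 0.1742
rotate P by −φ2: (-0.0886, 0.0480, -0.3479)
  e−x'=0.1586;  (l²−L²−(e−x')²−y'²−z²)/2L = -0.0366
  γ=atan2(-0.3479,0.1586)=-1.1432;  ψ=arccos(-0.0957)=1.6667;  θ2=γ+ψ≈0.5235
φ3=240.0° → target in arm frame (0.0859, 0.0527)
  A=-0.0159, B=-0.3479, C=(l²−L²−A²−y'²−z²)/(2L)=0.0448
  γ=atan2(-0.3479,-0.0159)=-1.6163;  ψ=arccos(0.1286)=1.4418;  θ3=γ+ψ≈-0.1745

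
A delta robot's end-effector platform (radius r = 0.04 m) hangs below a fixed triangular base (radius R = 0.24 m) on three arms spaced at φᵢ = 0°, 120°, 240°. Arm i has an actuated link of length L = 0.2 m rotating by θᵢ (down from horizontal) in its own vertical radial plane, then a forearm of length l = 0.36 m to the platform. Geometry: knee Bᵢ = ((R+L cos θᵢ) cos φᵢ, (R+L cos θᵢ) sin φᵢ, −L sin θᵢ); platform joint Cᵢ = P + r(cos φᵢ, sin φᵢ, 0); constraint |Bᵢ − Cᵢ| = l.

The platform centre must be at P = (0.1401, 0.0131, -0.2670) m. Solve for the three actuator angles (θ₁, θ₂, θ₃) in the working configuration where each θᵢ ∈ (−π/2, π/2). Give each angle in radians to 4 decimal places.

rotate P by −φ1: (0.1401, 0.0131, -0.2670)
  e−x'=0.0599;  (l²−L²−(e−x')²−y'²−z²)/2L = 0.0364
  θ1 = atan2(B,A) + arccos(C/0.2736) = 0.0874
rotate P by −φ2: (-0.0587, -0.1279, -0.2670)
  A cos θ + B sin θ = C:  0.2587·cos θ + -0.2670·sin θ = -0.1624
  θ2 = atan2(B,A) + arccos(C/0.3718) = 1.2218
arm 3 (φ=240.0°): x'=-0.0814, y'=0.1148
  e−x'=0.2814;  (l²−L²−(e−x')²−y'²−z²)/2L = -0.1851
  θ3 = atan2(B,A) + arccos(C/0.3879) = 1.3091

θ₁ = 0.0874, θ₂ = 1.2218, θ₃ = 1.3091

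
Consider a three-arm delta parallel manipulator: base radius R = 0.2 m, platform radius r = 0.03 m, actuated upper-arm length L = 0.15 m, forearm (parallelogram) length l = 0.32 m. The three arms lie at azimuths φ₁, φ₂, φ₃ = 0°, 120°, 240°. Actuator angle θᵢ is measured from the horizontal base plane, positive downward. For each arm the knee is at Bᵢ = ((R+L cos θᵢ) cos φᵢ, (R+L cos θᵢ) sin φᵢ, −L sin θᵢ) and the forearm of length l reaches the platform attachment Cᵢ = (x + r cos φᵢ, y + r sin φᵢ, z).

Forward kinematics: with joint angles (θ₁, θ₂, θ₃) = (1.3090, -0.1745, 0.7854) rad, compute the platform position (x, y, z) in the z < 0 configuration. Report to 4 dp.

arm 1 at φ=0.0°: e+L cos θ1 = 0.2088;  centre 1 = (0.2088, 0.0000, -0.1449)
arm 2 at φ=120.0°: e+L cos θ2 = 0.3177;  centre 2 = (-0.1589, 0.2752, 0.0260)
arm 3 at φ=240.0°: e+L cos θ3 = 0.2761;  centre 3 = (-0.1380, -0.2391, -0.1061)
subtract pairs → two planes through P
plane₁₂: -0.7354x+0.5503y+0.3419z = 0.0370
det = 0.7334;  x = -0.0413+0.2812z,  y = 0.0121+-0.2455z
sphere 1 gives Az²+Bz+C=0 with A=1.1393, B=0.1432, C=-0.0187;  B²−4AC=0.1057;  roots -0.2055, 0.0799;  negative root z = -0.2055
x = -0.0991, y = 0.0626

(-0.0991, 0.0626, -0.2055)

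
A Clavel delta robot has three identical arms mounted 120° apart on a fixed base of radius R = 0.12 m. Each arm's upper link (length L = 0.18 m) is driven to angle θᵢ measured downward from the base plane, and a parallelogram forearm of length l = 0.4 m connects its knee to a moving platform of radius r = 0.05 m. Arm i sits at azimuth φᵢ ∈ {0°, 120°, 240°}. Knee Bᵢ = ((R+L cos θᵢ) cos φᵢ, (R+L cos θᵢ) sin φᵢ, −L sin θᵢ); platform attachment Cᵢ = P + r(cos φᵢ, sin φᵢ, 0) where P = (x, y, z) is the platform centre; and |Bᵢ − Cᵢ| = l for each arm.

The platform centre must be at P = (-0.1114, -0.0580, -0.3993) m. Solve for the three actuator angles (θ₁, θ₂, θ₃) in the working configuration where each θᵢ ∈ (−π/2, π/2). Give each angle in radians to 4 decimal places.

θ₁ = 0.8725, θ₂ = 0.5235, θ₃ = 0.1744

rotate P by −φ1: (-0.1114, -0.0580, -0.3993)
  A cos θ + B sin θ = C:  0.1814·cos θ + -0.3993·sin θ = -0.1892
  γ=atan2(-0.3993,0.1814)=-1.1444;  ψ=arccos(-0.4314)=2.0168;  θ1=γ+ψ≈0.8725
arm 2 (φ=120.0°): x'=0.0055, y'=0.1255
  A=0.0645, B=-0.3993, C=(l²−L²−A²−y'²−z²)/(2L)=-0.1437
  √(A²+B²)=0.4045;  θ2 = -1.4106+1.9341 ≈ 0.5235
rotate P by −φ3: (0.1059, -0.0675, -0.3993)
  A=-0.0359, B=-0.3993, C=(l²−L²−A²−y'²−z²)/(2L)=-0.1047
  θ3 = atan2(B,A) + arccos(C/0.4009) = 0.1744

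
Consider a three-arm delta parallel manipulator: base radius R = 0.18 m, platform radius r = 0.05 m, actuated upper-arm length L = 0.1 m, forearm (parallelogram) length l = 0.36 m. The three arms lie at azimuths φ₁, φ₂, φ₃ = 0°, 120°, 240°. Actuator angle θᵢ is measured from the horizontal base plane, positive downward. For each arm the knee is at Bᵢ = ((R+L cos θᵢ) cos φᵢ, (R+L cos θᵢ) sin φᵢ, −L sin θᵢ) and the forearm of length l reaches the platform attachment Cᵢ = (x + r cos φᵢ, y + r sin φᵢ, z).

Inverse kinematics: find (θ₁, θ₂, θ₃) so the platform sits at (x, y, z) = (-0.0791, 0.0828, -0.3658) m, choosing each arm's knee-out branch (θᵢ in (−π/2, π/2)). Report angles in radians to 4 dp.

rotate P by −φ1: (-0.0791, 0.0828, -0.3658)
  e−x'=0.2091;  (l²−L²−(e−x')²−y'²−z²)/2L = -0.3239
  √(A²+B²)=0.4213;  θ1 = -1.0515+2.4478 ≈ 1.3963
φ2=120.0° → target in arm frame (0.1113, 0.0271)
  A cos θ + B sin θ = C:  0.0187·cos θ + -0.3658·sin θ = -0.0765
  √(A²+B²)=0.3663;  θ2 = -1.5196+1.7811 ≈ 0.2615
arm 3 (φ=240.0°): x'=-0.0322, y'=-0.1099
  e−x'=0.1622;  (l²−L²−(e−x')²−y'²−z²)/2L = -0.2629
  γ=atan2(-0.3658,0.1622)=-1.1535;  ψ=arccos(-0.6571)=2.2877;  θ3=γ+ψ≈1.1342

θ₁ = 1.3963, θ₂ = 0.2615, θ₃ = 1.1342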